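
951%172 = 91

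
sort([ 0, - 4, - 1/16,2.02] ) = [-4,-1/16,0,2.02] 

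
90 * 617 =55530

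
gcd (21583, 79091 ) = 1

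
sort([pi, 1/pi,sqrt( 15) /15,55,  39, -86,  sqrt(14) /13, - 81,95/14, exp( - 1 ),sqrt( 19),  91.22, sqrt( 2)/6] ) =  [-86, - 81, sqrt(2 ) /6, sqrt ( 15 ) /15 , sqrt(14 )/13, 1/pi, exp( - 1 ),pi,sqrt( 19), 95/14,39, 55,91.22 ] 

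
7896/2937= 2+ 674/979 =2.69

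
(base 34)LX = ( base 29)PM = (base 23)19b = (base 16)2eb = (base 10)747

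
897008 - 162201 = 734807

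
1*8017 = 8017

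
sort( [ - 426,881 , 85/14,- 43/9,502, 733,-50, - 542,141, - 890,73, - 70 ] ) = [ - 890, - 542, - 426,  -  70,- 50, - 43/9,85/14, 73, 141, 502 , 733, 881]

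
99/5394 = 33/1798 = 0.02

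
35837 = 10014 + 25823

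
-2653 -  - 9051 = 6398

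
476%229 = 18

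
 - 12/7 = - 12/7  =  - 1.71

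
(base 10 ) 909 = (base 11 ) 757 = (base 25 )1b9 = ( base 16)38D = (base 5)12114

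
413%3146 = 413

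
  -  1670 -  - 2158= 488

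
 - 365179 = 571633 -936812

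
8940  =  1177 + 7763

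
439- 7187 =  -6748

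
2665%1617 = 1048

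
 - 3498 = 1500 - 4998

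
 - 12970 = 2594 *(- 5 )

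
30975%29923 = 1052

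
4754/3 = 4754/3 =1584.67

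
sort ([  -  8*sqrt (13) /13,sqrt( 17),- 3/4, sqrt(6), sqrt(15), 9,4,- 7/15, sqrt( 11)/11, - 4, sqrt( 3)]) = [ - 4,-8 *sqrt( 13)/13, - 3/4, -7/15,  sqrt( 11) /11, sqrt(3 ), sqrt(6 ), sqrt( 15), 4 , sqrt( 17), 9] 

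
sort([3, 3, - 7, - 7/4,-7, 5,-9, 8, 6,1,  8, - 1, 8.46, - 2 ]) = [ - 9,-7,-7,-2,-7/4,  -  1, 1,3,3,  5, 6,8, 8, 8.46]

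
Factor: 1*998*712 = 710576 = 2^4*89^1*499^1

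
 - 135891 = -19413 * 7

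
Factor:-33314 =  - 2^1*16657^1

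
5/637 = 5/637 = 0.01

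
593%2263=593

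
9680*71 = 687280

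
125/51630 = 25/10326=0.00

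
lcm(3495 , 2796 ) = 13980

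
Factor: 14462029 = 14462029^1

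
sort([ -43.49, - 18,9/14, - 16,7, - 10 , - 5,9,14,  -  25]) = [-43.49, - 25,  -  18,-16, - 10, - 5, 9/14,7,9, 14]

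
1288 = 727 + 561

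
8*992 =7936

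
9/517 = 9/517 = 0.02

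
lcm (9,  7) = 63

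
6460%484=168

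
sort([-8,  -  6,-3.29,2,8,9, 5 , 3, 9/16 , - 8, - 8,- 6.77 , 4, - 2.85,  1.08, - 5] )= [ -8 ,-8,  -  8, - 6.77, - 6, -5 ,-3.29,  -  2.85,  9/16 , 1.08,2 , 3,4,  5 , 8,9]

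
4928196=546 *9026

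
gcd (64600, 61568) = 8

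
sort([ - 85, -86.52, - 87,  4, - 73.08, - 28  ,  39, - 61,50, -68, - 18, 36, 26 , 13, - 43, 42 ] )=[ - 87,-86.52 , - 85 , - 73.08 , - 68 , - 61, - 43, - 28, - 18,  4,13, 26,36, 39, 42 , 50 ] 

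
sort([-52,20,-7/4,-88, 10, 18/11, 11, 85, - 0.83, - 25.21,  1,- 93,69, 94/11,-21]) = [-93, - 88,-52, - 25.21,  -  21, - 7/4, - 0.83,  1,18/11,  94/11,  10, 11, 20,  69, 85 ]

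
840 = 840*1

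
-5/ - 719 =5/719 =0.01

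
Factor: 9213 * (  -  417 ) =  - 3^2*37^1*83^1*139^1 =-3841821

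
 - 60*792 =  - 47520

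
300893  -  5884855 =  -5583962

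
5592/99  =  56 + 16/33 = 56.48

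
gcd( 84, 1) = 1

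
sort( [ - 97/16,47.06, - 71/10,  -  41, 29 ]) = [ - 41, - 71/10,  -  97/16,29,47.06]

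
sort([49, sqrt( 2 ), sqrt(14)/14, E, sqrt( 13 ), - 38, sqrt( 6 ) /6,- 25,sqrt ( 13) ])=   [ - 38,- 25, sqrt (14) /14, sqrt( 6)/6, sqrt( 2), E , sqrt(13),sqrt( 13),49] 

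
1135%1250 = 1135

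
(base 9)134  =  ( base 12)94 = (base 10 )112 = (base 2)1110000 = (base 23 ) 4K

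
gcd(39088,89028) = 4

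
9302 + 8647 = 17949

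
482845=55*8779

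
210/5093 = 210/5093 = 0.04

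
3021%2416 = 605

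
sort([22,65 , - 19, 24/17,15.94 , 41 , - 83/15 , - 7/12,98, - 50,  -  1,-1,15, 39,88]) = [ - 50,  -  19, - 83/15, - 1,  -  1, - 7/12,24/17,15, 15.94, 22,39, 41, 65,  88,  98]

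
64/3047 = 64/3047 = 0.02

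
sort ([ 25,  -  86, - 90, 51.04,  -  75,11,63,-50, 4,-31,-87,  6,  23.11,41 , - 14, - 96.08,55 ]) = [ - 96.08, - 90 ,-87, - 86, - 75, - 50, - 31, - 14,  4, 6,11,23.11,25,41,  51.04,55,63]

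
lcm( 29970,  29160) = 1078920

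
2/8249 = 2/8249 = 0.00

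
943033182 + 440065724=1383098906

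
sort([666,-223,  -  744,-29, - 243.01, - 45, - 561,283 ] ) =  [  -  744, - 561, - 243.01, - 223, - 45,  -  29, 283,666 ] 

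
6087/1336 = 6087/1336=4.56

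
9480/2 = 4740 = 4740.00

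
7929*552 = 4376808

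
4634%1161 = 1151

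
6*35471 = 212826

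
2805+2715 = 5520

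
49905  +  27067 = 76972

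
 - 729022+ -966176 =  - 1695198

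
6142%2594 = 954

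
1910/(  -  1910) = - 1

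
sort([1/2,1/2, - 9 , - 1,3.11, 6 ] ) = [ - 9, - 1,  1/2, 1/2,3.11, 6]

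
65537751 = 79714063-14176312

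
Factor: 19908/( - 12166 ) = - 18/11 = -2^1 * 3^2*11^( - 1) 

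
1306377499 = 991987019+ 314390480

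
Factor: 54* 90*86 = 2^3 * 3^5  *  5^1*43^1 = 417960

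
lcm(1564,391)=1564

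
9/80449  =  9/80449 = 0.00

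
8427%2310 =1497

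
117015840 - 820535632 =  - 703519792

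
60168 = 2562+57606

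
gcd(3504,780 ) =12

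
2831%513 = 266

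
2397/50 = 2397/50 = 47.94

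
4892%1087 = 544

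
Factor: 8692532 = 2^2*109^1 * 19937^1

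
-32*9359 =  - 299488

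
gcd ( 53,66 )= 1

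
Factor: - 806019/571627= - 3^1*7^( - 1)*41^1 * 127^(-1) * 643^( - 1) * 6553^1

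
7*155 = 1085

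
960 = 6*160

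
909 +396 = 1305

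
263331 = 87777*3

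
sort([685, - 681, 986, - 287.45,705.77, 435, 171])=[ - 681, - 287.45, 171,  435 , 685, 705.77, 986 ] 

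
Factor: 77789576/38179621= 2^3*5581^ ( - 1 )*6841^( - 1)*9723697^1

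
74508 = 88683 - 14175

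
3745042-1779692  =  1965350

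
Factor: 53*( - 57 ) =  - 3021 = - 3^1*19^1*53^1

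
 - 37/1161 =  - 37/1161 = - 0.03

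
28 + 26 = 54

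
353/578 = 353/578 =0.61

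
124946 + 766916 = 891862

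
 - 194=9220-9414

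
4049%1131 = 656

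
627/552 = 209/184=1.14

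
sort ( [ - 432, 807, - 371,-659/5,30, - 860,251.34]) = [ - 860, - 432, - 371, - 659/5, 30, 251.34, 807]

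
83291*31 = 2582021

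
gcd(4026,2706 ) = 66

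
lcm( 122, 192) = 11712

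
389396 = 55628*7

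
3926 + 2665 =6591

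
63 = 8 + 55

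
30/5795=6/1159  =  0.01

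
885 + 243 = 1128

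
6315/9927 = 2105/3309 = 0.64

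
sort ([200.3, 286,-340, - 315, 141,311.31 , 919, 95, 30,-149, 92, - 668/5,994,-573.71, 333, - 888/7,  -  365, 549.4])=[  -  573.71, - 365,- 340, - 315,- 149, - 668/5,  -  888/7,30  ,  92, 95, 141, 200.3, 286, 311.31 , 333, 549.4,  919,994]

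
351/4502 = 351/4502 =0.08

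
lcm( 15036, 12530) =75180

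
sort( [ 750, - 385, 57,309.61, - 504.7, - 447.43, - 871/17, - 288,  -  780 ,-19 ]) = [ - 780, - 504.7, - 447.43, - 385 , - 288, - 871/17, - 19,57, 309.61,750]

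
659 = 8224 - 7565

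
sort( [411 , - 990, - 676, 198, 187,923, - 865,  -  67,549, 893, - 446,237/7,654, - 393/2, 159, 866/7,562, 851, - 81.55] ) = [  -  990,- 865,- 676,  -  446,  -  393/2, - 81.55, - 67,237/7,866/7, 159, 187,198, 411,  549,562, 654,851,893, 923]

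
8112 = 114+7998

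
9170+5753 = 14923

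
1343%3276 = 1343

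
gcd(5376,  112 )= 112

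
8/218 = 4/109 = 0.04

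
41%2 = 1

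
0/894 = 0 =0.00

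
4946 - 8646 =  - 3700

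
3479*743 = 2584897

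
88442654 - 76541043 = 11901611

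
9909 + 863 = 10772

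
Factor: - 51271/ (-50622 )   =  2^( - 1 ) * 3^ ( - 1)*13^( - 1) * 79^1= 79/78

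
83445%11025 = 6270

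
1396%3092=1396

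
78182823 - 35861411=42321412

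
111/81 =1+10/27= 1.37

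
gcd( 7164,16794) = 18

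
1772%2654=1772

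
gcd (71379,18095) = 77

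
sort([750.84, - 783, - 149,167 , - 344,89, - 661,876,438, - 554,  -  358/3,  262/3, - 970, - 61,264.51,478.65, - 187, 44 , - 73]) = [ - 970, - 783, - 661, - 554, - 344, - 187, - 149, - 358/3  , - 73, - 61,44,262/3, 89,167,264.51,438, 478.65, 750.84,876 ]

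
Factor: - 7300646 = - 2^1*71^1*51413^1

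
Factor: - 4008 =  - 2^3*3^1*167^1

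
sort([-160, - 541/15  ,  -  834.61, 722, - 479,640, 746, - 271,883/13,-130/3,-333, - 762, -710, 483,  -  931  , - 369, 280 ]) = [ - 931, - 834.61, - 762, - 710, - 479, - 369,-333,-271, - 160, - 130/3, - 541/15, 883/13,280,483, 640 , 722, 746]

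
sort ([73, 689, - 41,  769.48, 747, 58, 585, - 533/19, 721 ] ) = [ - 41, - 533/19,58, 73, 585, 689,  721, 747,769.48] 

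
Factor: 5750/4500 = 23/18 = 2^( - 1 )*3^( - 2 ) * 23^1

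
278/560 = 139/280  =  0.50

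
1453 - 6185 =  - 4732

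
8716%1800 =1516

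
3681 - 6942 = - 3261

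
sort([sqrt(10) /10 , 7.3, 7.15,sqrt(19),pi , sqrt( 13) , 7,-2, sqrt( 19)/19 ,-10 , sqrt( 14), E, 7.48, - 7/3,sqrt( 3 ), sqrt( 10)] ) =[ - 10, - 7/3 , - 2, sqrt(19 ) /19 , sqrt( 10) /10, sqrt( 3),E, pi,  sqrt(10) , sqrt(  13),sqrt( 14 ),  sqrt(19),7,7.15, 7.3 , 7.48 ]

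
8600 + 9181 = 17781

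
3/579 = 1/193  =  0.01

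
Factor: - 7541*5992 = -2^3*7^1 * 107^1*  7541^1  =  -45185672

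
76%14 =6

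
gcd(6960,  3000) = 120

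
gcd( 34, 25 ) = 1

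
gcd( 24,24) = 24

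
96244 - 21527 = 74717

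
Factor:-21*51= - 3^2*7^1*17^1 = - 1071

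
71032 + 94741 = 165773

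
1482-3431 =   -  1949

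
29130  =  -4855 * (-6)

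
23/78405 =23/78405=0.00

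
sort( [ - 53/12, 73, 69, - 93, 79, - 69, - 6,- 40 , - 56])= [-93, - 69 , - 56,-40, - 6, - 53/12,69, 73, 79]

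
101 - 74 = 27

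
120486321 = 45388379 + 75097942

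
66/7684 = 33/3842 = 0.01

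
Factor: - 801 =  - 3^2*89^1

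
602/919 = 602/919= 0.66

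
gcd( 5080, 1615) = 5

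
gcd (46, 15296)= 2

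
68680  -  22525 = 46155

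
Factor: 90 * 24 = 2^4*3^3*5^1 = 2160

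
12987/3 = 4329= 4329.00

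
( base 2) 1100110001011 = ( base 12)394b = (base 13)2c90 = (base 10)6539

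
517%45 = 22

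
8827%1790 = 1667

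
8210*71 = 582910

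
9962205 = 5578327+4383878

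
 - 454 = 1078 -1532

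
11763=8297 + 3466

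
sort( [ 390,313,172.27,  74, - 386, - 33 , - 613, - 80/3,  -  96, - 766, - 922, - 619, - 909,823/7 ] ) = [ - 922,-909,  -  766, - 619, - 613, - 386  , - 96, - 33 , -80/3,74,823/7, 172.27,313,390]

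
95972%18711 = 2417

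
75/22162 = 75/22162 = 0.00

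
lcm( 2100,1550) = 65100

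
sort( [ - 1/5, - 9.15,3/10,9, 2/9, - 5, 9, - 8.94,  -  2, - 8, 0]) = [ - 9.15, - 8.94,  -  8, - 5,  -  2, - 1/5,  0,2/9, 3/10,  9 , 9 ] 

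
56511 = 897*63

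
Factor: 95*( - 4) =-380= -2^2*5^1* 19^1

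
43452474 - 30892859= 12559615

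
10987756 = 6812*1613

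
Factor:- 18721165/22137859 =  - 1101245/1302227 = -5^1*257^1*857^1*1302227^( - 1 )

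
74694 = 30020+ 44674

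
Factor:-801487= - 801487^1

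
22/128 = 11/64 = 0.17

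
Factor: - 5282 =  - 2^1*19^1*139^1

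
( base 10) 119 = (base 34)3h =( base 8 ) 167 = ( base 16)77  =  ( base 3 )11102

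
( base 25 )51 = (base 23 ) 5B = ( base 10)126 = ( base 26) 4M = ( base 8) 176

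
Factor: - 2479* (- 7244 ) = 2^2*37^1*67^1*1811^1 = 17957876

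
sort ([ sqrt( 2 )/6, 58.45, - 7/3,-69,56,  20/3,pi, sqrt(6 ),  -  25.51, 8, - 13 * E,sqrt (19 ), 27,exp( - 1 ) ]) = [ - 69, - 13 * E, - 25.51, - 7/3 , sqrt(2) /6, exp(-1)  ,  sqrt (6 ),pi,  sqrt(19), 20/3, 8, 27,56, 58.45]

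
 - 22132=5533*(  -  4)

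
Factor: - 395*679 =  - 268205 = - 5^1*7^1*79^1 *97^1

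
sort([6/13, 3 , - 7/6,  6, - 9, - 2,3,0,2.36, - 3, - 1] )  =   [ - 9, - 3, - 2, - 7/6,-1, 0  ,  6/13,2.36, 3,3, 6]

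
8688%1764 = 1632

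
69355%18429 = 14068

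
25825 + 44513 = 70338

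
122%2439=122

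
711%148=119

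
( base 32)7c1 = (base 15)2388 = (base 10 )7553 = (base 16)1D81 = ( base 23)E69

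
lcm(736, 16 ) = 736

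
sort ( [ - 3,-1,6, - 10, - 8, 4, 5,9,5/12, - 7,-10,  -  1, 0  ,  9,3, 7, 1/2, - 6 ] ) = [-10, - 10,-8,-7, - 6, - 3,  -  1,-1, 0, 5/12,1/2,3,  4, 5, 6,7, 9 , 9 ] 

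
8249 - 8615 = -366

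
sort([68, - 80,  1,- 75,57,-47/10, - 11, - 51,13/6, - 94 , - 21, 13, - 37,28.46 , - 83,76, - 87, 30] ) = [-94, - 87, - 83, - 80, - 75 , - 51, -37, - 21, - 11, - 47/10, 1,13/6,13,28.46,  30,57 , 68,76 ] 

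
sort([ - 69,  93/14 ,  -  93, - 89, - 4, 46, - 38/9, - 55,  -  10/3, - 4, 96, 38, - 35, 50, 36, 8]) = [ - 93, - 89, - 69,-55, - 35,- 38/9,-4,-4, - 10/3 , 93/14,8, 36,  38,  46, 50, 96] 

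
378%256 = 122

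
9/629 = 9/629  =  0.01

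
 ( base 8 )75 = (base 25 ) 2B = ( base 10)61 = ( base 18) 37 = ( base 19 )34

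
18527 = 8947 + 9580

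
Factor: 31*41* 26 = 2^1 * 13^1*31^1*41^1 = 33046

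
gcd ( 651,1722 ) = 21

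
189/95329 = 189/95329 = 0.00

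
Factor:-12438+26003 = 13565  =  5^1*2713^1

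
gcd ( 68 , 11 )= 1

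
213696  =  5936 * 36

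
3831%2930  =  901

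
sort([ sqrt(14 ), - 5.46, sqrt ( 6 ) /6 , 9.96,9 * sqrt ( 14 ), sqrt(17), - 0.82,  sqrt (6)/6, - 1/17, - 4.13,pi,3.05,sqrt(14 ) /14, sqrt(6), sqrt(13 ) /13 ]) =[ - 5.46,-4.13,-0.82, - 1/17, sqrt (14 )/14, sqrt( 13)/13,sqrt ( 6 )/6, sqrt( 6)/6, sqrt( 6),  3.05, pi, sqrt(14 ), sqrt( 17), 9.96,9*sqrt(14 ) ] 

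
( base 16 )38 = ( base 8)70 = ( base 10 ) 56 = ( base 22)2c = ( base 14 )40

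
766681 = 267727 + 498954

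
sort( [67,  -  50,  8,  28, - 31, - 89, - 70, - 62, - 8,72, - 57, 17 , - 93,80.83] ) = [-93, - 89 ,-70, - 62, - 57 ,-50, - 31,  -  8, 8,17,28,67,72,  80.83] 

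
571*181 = 103351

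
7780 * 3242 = 25222760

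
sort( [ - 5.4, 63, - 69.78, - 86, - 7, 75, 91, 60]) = [ -86,  -  69.78, - 7, - 5.4, 60, 63,  75,91]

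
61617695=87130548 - 25512853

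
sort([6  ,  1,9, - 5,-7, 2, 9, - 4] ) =[-7, - 5,-4,1 , 2, 6 , 9,9 ]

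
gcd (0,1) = 1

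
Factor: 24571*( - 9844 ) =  - 241876924 = -2^2*23^1*107^1*24571^1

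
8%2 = 0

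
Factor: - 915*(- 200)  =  2^3 *3^1*5^3 * 61^1=183000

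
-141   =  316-457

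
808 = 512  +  296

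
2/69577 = 2/69577=0.00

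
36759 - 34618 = 2141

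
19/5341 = 19/5341 = 0.00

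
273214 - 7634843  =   - 7361629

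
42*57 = 2394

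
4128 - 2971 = 1157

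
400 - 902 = -502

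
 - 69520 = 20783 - 90303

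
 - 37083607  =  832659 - 37916266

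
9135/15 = 609 =609.00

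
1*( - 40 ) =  - 40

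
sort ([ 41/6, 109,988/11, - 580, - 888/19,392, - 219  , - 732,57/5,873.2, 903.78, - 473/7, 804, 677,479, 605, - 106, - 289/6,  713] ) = [- 732, - 580, - 219, - 106, - 473/7,-289/6, - 888/19,  41/6 , 57/5,  988/11, 109,  392, 479,  605, 677 , 713,  804,  873.2,  903.78]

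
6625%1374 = 1129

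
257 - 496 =  -  239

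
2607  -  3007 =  - 400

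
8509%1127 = 620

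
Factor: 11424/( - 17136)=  - 2/3= -  2^1*3^(-1)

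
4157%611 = 491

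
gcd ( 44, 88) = 44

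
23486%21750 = 1736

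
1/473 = 1/473 = 0.00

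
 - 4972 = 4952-9924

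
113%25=13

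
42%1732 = 42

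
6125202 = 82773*74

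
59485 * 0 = 0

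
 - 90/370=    - 1+28/37 = - 0.24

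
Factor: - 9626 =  - 2^1 * 4813^1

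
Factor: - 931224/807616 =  - 2^(-3)*3^1*7^1*23^1*241^1*12619^(-1 ) = - 116403/100952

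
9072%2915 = 327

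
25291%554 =361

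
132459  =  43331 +89128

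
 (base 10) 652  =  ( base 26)P2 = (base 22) 17E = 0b1010001100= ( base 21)1a1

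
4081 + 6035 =10116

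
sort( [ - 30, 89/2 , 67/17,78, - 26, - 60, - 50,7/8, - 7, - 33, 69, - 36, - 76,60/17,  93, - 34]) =[ - 76,- 60, - 50, - 36, - 34, - 33, - 30, - 26, - 7,7/8,60/17,67/17, 89/2,69,78 , 93]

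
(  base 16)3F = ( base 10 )63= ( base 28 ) 27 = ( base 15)43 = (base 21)30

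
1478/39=1478/39 =37.90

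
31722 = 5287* 6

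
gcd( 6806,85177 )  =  1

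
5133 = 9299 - 4166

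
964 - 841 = 123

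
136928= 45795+91133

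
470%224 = 22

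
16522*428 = 7071416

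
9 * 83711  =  753399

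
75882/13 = 5837+1/13= 5837.08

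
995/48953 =995/48953 = 0.02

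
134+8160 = 8294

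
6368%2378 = 1612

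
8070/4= 2017 + 1/2 = 2017.50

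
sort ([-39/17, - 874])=[ - 874, - 39/17]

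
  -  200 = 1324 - 1524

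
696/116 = 6= 6.00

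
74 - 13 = 61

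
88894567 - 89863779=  - 969212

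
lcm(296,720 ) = 26640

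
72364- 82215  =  -9851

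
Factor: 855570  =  2^1*3^1 * 5^1*19^2*79^1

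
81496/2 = 40748 = 40748.00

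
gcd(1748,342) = 38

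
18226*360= 6561360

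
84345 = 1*84345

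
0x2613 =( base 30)aor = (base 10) 9747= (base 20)1477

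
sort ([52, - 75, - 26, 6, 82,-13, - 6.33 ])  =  [  -  75,-26,  -  13,  -  6.33, 6,52, 82 ]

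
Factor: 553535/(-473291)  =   - 5^1*7^( - 2)*13^( - 1)*149^1 = - 745/637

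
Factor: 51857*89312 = 2^5*13^1*2791^1*3989^1  =  4631452384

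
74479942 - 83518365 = - 9038423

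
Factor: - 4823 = -7^1 * 13^1 * 53^1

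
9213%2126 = 709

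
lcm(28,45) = 1260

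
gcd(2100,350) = 350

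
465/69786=155/23262 = 0.01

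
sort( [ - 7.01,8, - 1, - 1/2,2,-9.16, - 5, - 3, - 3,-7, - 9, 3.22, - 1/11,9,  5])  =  [ - 9.16 , - 9,-7.01, - 7,-5, - 3,  -  3, - 1, - 1/2,-1/11 , 2, 3.22,5 , 8,9 ] 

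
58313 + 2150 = 60463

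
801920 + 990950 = 1792870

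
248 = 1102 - 854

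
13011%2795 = 1831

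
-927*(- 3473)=3219471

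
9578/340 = 28 + 29/170 = 28.17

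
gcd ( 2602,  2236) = 2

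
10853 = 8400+2453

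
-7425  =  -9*825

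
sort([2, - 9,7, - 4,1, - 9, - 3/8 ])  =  [ - 9,  -  9, - 4, - 3/8,1, 2, 7 ] 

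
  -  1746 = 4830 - 6576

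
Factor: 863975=5^2 * 7^1*4937^1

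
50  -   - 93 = 143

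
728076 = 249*2924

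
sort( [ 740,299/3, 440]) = [299/3,  440,740]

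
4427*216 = 956232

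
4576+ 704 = 5280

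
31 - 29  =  2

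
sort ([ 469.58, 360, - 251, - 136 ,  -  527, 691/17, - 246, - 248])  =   [ - 527, - 251, - 248, - 246 , - 136,691/17, 360, 469.58 ]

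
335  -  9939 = -9604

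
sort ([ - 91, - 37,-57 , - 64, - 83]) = [ - 91,-83, - 64, - 57, - 37]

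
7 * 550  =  3850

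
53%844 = 53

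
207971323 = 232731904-24760581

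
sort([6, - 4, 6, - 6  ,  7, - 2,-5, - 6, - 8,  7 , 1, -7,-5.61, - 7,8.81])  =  [ - 8, - 7, - 7,-6, - 6, -5.61, - 5,  -  4, - 2,1 , 6, 6,7,7, 8.81 ] 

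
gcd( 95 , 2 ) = 1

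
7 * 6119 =42833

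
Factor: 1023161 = 37^1*27653^1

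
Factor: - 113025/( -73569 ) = 275/179 = 5^2 * 11^1*179^( - 1)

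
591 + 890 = 1481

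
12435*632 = 7858920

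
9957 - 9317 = 640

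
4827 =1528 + 3299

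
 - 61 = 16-77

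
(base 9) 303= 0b11110110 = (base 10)246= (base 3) 100010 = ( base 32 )7m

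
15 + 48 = 63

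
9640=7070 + 2570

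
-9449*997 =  - 9420653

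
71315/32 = 2228 + 19/32= 2228.59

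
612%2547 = 612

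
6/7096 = 3/3548 = 0.00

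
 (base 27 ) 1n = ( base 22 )26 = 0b110010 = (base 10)50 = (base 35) 1F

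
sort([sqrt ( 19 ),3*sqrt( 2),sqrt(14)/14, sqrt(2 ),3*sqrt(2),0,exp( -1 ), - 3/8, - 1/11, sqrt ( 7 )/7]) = [ - 3/8,  -  1/11,0,sqrt(14)/14,exp( - 1),sqrt ( 7)/7,sqrt( 2),3*sqrt( 2 ) , 3  *  sqrt(2),sqrt( 19 )]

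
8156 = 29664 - 21508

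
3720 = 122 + 3598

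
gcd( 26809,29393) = 323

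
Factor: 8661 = 3^1 * 2887^1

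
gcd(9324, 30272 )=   4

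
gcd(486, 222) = 6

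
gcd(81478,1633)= 1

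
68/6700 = 17/1675 = 0.01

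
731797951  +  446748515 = 1178546466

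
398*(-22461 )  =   - 8939478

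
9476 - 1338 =8138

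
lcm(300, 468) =11700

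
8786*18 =158148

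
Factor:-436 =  - 2^2 * 109^1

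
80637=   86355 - 5718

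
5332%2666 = 0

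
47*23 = 1081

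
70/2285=14/457 = 0.03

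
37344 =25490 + 11854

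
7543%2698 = 2147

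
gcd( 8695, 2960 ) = 185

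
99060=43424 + 55636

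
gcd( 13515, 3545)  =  5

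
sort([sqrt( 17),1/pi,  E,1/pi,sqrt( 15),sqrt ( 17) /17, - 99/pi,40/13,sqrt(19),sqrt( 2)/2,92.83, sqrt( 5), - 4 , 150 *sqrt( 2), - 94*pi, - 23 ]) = [ - 94 *pi,- 99/pi, - 23, - 4,sqrt( 17)/17, 1/pi,1/pi,sqrt( 2)/2,sqrt(5), E,40/13,sqrt( 15 ), sqrt (17) , sqrt( 19 ),92.83,  150*sqrt(2)]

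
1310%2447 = 1310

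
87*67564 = 5878068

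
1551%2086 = 1551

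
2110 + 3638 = 5748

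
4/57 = 4/57= 0.07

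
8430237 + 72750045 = 81180282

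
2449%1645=804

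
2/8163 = 2/8163 = 0.00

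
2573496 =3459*744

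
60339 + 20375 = 80714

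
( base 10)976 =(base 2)1111010000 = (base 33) TJ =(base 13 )5A1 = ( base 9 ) 1304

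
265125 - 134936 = 130189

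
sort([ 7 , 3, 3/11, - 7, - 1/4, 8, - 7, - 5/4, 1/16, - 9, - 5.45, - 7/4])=[ - 9, - 7, - 7, - 5.45,- 7/4,-5/4,  -  1/4, 1/16,  3/11, 3, 7, 8]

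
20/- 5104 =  - 5/1276 = - 0.00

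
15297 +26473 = 41770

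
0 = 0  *81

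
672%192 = 96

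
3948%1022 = 882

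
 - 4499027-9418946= -13917973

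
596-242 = 354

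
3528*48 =169344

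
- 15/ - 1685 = 3/337 = 0.01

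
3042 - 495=2547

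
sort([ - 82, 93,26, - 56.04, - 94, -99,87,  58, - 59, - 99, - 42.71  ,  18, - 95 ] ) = [ - 99, - 99, - 95, - 94 , - 82  , - 59,- 56.04 , - 42.71, 18 , 26, 58, 87, 93 ]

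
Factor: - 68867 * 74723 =  -  11^1 * 17^1*4051^1*6793^1 = -5145948841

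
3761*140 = 526540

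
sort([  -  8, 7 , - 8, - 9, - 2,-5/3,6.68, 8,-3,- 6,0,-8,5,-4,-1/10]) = [ - 9 , - 8, - 8,  -  8,-6,  -  4, - 3,-2 ,  -  5/3, - 1/10, 0, 5, 6.68,  7, 8 ] 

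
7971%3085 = 1801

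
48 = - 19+67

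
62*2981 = 184822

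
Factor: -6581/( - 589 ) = 19^( - 1 )*31^(  -  1 )*6581^1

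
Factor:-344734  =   -2^1 * 13^1* 13259^1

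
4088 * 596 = 2436448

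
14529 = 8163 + 6366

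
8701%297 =88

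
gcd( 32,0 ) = 32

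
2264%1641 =623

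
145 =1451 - 1306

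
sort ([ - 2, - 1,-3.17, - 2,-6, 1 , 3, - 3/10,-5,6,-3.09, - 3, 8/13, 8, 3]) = [ - 6,-5, - 3.17, - 3.09, - 3, - 2, -2, - 1,-3/10, 8/13, 1,3,3, 6,8 ]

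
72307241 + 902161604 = 974468845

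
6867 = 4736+2131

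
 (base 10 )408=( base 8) 630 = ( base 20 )108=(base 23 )hh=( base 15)1C3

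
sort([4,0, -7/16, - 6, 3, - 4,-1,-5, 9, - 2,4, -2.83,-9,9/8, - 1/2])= [ - 9, - 6, - 5, - 4, - 2.83, - 2, - 1, - 1/2, - 7/16,0,9/8,3 , 4,4, 9]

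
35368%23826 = 11542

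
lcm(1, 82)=82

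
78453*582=45659646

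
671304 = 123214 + 548090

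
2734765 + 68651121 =71385886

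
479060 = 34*14090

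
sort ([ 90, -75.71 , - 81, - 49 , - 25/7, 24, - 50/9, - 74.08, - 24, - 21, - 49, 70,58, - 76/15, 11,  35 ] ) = [ - 81,-75.71 , - 74.08, - 49, - 49, - 24 ,-21, - 50/9, - 76/15, - 25/7,11 , 24, 35,58,  70,90] 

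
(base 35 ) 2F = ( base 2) 1010101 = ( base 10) 85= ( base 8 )125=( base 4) 1111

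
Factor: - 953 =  - 953^1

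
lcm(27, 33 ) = 297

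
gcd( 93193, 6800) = 1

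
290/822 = 145/411 = 0.35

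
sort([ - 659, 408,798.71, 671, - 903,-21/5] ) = [  -  903 , - 659, - 21/5, 408,671,798.71] 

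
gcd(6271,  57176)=1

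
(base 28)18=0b100100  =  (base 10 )36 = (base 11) 33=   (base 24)1C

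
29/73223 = 29/73223 = 0.00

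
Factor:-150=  - 2^1*3^1*5^2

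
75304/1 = 75304= 75304.00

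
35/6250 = 7/1250 = 0.01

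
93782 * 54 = 5064228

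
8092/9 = 899 + 1/9= 899.11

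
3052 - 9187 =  -6135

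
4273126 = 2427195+1845931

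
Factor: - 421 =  - 421^1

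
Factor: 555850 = 2^1 * 5^2*11117^1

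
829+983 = 1812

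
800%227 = 119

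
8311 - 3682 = 4629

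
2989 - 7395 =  - 4406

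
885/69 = 12+19/23 = 12.83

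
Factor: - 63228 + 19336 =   -  43892 =- 2^2*10973^1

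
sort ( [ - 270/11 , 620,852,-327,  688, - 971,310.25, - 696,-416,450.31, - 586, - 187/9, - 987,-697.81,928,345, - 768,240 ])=[ - 987, -971,  -  768, - 697.81, - 696,  -  586, -416, - 327,  -  270/11,- 187/9, 240,310.25,345,450.31, 620, 688,852,928 ]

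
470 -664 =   -  194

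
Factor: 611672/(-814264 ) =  - 157/209 = - 11^( - 1 )*19^( - 1 )*157^1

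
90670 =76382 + 14288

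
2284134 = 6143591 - 3859457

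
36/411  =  12/137 = 0.09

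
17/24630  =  17/24630 =0.00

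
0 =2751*0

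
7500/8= 1875/2 = 937.50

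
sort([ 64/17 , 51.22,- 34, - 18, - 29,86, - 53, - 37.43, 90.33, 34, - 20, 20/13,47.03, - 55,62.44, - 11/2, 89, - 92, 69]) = [ - 92, - 55, - 53, - 37.43, - 34, - 29,-20, - 18 ,-11/2,  20/13, 64/17, 34, 47.03,51.22, 62.44,69,86, 89,90.33] 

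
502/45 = 11 + 7/45 = 11.16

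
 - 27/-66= 9/22= 0.41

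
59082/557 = 59082/557 = 106.07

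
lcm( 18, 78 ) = 234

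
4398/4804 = 2199/2402 =0.92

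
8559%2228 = 1875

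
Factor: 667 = 23^1*29^1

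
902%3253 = 902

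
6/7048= 3/3524 = 0.00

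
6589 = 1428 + 5161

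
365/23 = 365/23 = 15.87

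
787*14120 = 11112440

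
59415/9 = 19805/3 = 6601.67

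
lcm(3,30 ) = 30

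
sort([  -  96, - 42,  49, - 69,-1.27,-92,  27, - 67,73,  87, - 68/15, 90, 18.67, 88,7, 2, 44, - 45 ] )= [ - 96 , - 92, - 69, - 67, - 45,  -  42, - 68/15, - 1.27  ,  2,7,  18.67, 27  ,  44,49 , 73, 87,88, 90] 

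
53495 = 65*823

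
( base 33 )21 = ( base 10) 67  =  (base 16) 43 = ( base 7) 124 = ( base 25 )2h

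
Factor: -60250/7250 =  - 29^( -1)*241^1 = -241/29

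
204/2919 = 68/973 =0.07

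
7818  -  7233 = 585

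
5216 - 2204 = 3012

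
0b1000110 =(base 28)2E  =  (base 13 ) 55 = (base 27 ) 2g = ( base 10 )70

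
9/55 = 9/55 = 0.16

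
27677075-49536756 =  - 21859681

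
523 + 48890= 49413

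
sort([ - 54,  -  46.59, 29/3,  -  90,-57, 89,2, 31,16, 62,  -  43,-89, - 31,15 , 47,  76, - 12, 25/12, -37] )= [  -  90,-89,-57, - 54, - 46.59,  -  43, - 37, - 31, - 12, 2, 25/12,29/3, 15, 16,31 , 47, 62, 76,  89 ]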